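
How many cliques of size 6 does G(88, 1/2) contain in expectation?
E[# K_6] = C(88, 6) · (1/2)^C(6, 2) = 541931236 / 2^15 = 135482809/8192 ≈ 16538.428833

For each 6-subset S of vertices (there are C(88, 6) = 541931236 such S), let X_S = 1 if S induces a K_6 (all C(6, 2) = 15 edges present). Then P(X_S = 1) = (1/2)^15 = 1/32768. By linearity of expectation, E[# K_6] = C(88, 6) · (1/2)^15 = 541931236 / 32768 = 135482809/8192 ≈ 16538.428833.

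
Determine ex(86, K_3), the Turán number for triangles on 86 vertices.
ex(86, K_3) = ⌊86^2/4⌋ = 1849

Mantel (1907): a triangle-free graph on n vertices has at most ⌊n^2/4⌋ edges, with equality for the complete bipartite graph K_{⌊n/2⌋, ⌈n/2⌉}. For n = 86: ⌊86^2/4⌋ = ⌊7396/4⌋ = 1849. The extremal graph is K_{43, 43}, which has 43·43 = 1849 edges.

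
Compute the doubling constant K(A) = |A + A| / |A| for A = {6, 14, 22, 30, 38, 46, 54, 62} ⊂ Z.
K = |A + A| / |A| = 15/8

Enumerate A + A = {a + b : a, b ∈ A}. With |A| = 8, there are |A|^2 = 64 ordered sum pairs; collecting distinct values, A + A = {12, 20, 28, 36, 44, 52, 60, 68, 76, 84, 92, 100, 108, 116, 124}, so |A + A| = 15. Thus K = 15/8. Here |A + A| = 2|A| − 1 = 15, the minimum possible — so K = 15/8 is minimal, which holds iff A is an arithmetic progression.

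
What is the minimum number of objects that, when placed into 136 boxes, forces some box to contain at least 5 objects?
n = (5 − 1)·136 + 1 = 545

By the generalised pigeonhole principle, to guarantee some box contains ≥ r objects we need more than (r − 1) · k objects total. Threshold: n = (r − 1) · k + 1. With r = 5 and k = 136: n = 4 · 136 + 1 = 544 + 1 = 545. For n = 544 = 4 · 136, we can put exactly 4 objects in every box, avoiding 5 in any single one — so 545 is tight.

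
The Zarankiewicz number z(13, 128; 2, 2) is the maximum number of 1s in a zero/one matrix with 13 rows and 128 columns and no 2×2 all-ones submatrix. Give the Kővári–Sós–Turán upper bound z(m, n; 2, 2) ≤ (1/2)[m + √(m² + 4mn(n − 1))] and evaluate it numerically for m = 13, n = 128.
z(13, 128; 2, 2) ≤ (1/2)[13 + √(13² + 4·13·128·127)] = (1/2)[13 + √845481] = 466.2502

Kővári–Sós–Turán: let r_1, ..., r_13 be the row sums and z = Σ r_i the total number of 1s. Each pair of columns can share at most one row with both entries 1 (else a 2×2 all-ones block appears), so Σ_i C(r_i, 2) ≤ C(128, 2) = 8128. By convexity Σ_i C(r_i, 2) ≥ 13·C(z/13, 2) = z(z − 13)/(2·13), giving z² − 13z − 13·128·127 ≤ 0 and hence z ≤ (1/2)[13 + √(169 + 4·211328)] = (1/2)[13 + √845481] ≈ (1/2)(13 + 919.5004) = 466.2502.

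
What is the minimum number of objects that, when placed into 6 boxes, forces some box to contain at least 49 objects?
n = (49 − 1)·6 + 1 = 289

By the generalised pigeonhole principle, to guarantee some box contains ≥ r objects we need more than (r − 1) · k objects total. Threshold: n = (r − 1) · k + 1. With r = 49 and k = 6: n = 48 · 6 + 1 = 288 + 1 = 289. For n = 288 = 48 · 6, we can put exactly 48 objects in every box, avoiding 49 in any single one — so 289 is tight.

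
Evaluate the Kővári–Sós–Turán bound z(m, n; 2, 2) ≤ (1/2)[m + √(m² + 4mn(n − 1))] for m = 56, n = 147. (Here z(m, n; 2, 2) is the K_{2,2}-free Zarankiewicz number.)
z(56, 147; 2, 2) ≤ (1/2)[56 + √(56² + 4·56·147·146)] = (1/2)[56 + √4810624] = 1124.6567

Kővári–Sós–Turán: let r_1, ..., r_56 be the row sums and z = Σ r_i the total number of 1s. Each pair of columns can share at most one row with both entries 1 (else a 2×2 all-ones block appears), so Σ_i C(r_i, 2) ≤ C(147, 2) = 10731. By convexity Σ_i C(r_i, 2) ≥ 56·C(z/56, 2) = z(z − 56)/(2·56), giving z² − 56z − 56·147·146 ≤ 0 and hence z ≤ (1/2)[56 + √(3136 + 4·1201872)] = (1/2)[56 + √4810624] ≈ (1/2)(56 + 2193.3135) = 1124.6567.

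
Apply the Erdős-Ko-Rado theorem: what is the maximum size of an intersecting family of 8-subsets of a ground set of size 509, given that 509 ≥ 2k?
max |F| = C(508, 7) = 1661824926140808

Erdős-Ko-Rado (1961): when n ≥ 2k, max |F| = C(n−1, k−1). The bound is attained by the star {A : i ∈ A} for any fixed i ∈ [n]. Here C(509−1, 8−1) = C(508, 7) = 1661824926140808.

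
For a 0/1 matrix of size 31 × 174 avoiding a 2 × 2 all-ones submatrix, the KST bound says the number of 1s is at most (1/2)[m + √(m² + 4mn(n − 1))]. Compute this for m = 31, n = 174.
z(31, 174; 2, 2) ≤ (1/2)[31 + √(31² + 4·31·174·173)] = (1/2)[31 + √3733609] = 981.6275

Kővári–Sós–Turán: let r_1, ..., r_31 be the row sums and z = Σ r_i the total number of 1s. Each pair of columns can share at most one row with both entries 1 (else a 2×2 all-ones block appears), so Σ_i C(r_i, 2) ≤ C(174, 2) = 15051. By convexity Σ_i C(r_i, 2) ≥ 31·C(z/31, 2) = z(z − 31)/(2·31), giving z² − 31z − 31·174·173 ≤ 0 and hence z ≤ (1/2)[31 + √(961 + 4·933162)] = (1/2)[31 + √3733609] ≈ (1/2)(31 + 1932.2549) = 981.6275.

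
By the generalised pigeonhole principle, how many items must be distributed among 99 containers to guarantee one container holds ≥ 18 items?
n = (18 − 1)·99 + 1 = 1684

By the generalised pigeonhole principle, to guarantee some box contains ≥ r objects we need more than (r − 1) · k objects total. Threshold: n = (r − 1) · k + 1. With r = 18 and k = 99: n = 17 · 99 + 1 = 1683 + 1 = 1684. For n = 1683 = 17 · 99, we can put exactly 17 objects in every box, avoiding 18 in any single one — so 1684 is tight.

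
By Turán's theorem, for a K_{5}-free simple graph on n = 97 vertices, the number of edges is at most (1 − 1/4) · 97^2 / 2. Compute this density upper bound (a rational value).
Turán density bound = (3/4) · 97^2/2 = 28227/8 ≈ 3528.375

Turán's theorem: ex(n, K_{r+1}) is achieved by the complete r-partite Turán graph T(n, r) with parts as balanced as possible, and is at most (1 − 1/r) · n^2/2. For r = 4, n = 97: the density bound is (3/4) · 9409/2 = 28227/8 ≈ 3528.375. The integer-valued extremum is e(T(97, 4)) = 3528, which is strictly less than the density bound 28227/8 since 4 ∤ 97 (the parts of T(97, 4) cannot all be equal).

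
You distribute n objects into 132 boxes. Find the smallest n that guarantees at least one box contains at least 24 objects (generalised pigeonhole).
n = (24 − 1)·132 + 1 = 3037

By the generalised pigeonhole principle, to guarantee some box contains ≥ r objects we need more than (r − 1) · k objects total. Threshold: n = (r − 1) · k + 1. With r = 24 and k = 132: n = 23 · 132 + 1 = 3036 + 1 = 3037. For n = 3036 = 23 · 132, we can put exactly 23 objects in every box, avoiding 24 in any single one — so 3037 is tight.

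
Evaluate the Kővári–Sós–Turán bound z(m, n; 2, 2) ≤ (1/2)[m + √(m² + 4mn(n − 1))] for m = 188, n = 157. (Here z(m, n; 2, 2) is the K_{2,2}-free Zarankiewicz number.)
z(188, 157; 2, 2) ≤ (1/2)[188 + √(188² + 4·188·157·156)] = (1/2)[188 + √18453328] = 2241.8668

Kővári–Sós–Turán: let r_1, ..., r_188 be the row sums and z = Σ r_i the total number of 1s. Each pair of columns can share at most one row with both entries 1 (else a 2×2 all-ones block appears), so Σ_i C(r_i, 2) ≤ C(157, 2) = 12246. By convexity Σ_i C(r_i, 2) ≥ 188·C(z/188, 2) = z(z − 188)/(2·188), giving z² − 188z − 188·157·156 ≤ 0 and hence z ≤ (1/2)[188 + √(35344 + 4·4604496)] = (1/2)[188 + √18453328] ≈ (1/2)(188 + 4295.7337) = 2241.8668.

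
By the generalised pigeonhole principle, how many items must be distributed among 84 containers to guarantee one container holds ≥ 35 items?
n = (35 − 1)·84 + 1 = 2857

By the generalised pigeonhole principle, to guarantee some box contains ≥ r objects we need more than (r − 1) · k objects total. Threshold: n = (r − 1) · k + 1. With r = 35 and k = 84: n = 34 · 84 + 1 = 2856 + 1 = 2857. For n = 2856 = 34 · 84, we can put exactly 34 objects in every box, avoiding 35 in any single one — so 2857 is tight.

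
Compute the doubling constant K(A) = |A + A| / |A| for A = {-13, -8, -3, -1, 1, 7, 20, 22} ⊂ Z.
K = |A + A| / |A| = 30/8 = 15/4

Enumerate A + A = {a + b : a, b ∈ A}. With |A| = 8, there are |A|^2 = 64 ordered sum pairs; collecting distinct values, A + A = {-26, -21, -16, -14, -12, -11, -9, -7, -6, -4, -2, -1, 0, 2, 4, 6, 7, 8, 9, 12, 14, 17, 19, 21, 23, 27, 29, 40, 42, 44}, so |A + A| = 30. Thus K = 30/8 = 15/4. For comparison, the minimum possible |A + A| over all 8-element sets is 2·8 − 1 = 15 (so min K = 15/8), attained only by arithmetic progressions.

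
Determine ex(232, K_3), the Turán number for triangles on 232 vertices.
ex(232, K_3) = ⌊232^2/4⌋ = 13456

Mantel (1907): a triangle-free graph on n vertices has at most ⌊n^2/4⌋ edges, with equality for the complete bipartite graph K_{⌊n/2⌋, ⌈n/2⌉}. For n = 232: ⌊232^2/4⌋ = ⌊53824/4⌋ = 13456. The extremal graph is K_{116, 116}, which has 116·116 = 13456 edges.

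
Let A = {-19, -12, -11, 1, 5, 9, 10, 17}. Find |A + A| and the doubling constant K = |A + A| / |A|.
K = |A + A| / |A| = 30/8 = 15/4

Enumerate A + A = {a + b : a, b ∈ A}. With |A| = 8, there are |A|^2 = 64 ordered sum pairs; collecting distinct values, A + A = {-38, -31, -30, -24, -23, -22, -18, -14, -11, -10, -9, -7, -6, -3, -2, -1, 2, 5, 6, 10, 11, 14, 15, 18, 19, 20, 22, 26, 27, 34}, so |A + A| = 30. Thus K = 30/8 = 15/4. For comparison, the minimum possible |A + A| over all 8-element sets is 2·8 − 1 = 15 (so min K = 15/8), attained only by arithmetic progressions.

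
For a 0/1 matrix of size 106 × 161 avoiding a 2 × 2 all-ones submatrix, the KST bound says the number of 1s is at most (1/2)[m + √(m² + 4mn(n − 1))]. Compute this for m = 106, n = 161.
z(106, 161; 2, 2) ≤ (1/2)[106 + √(106² + 4·106·161·160)] = (1/2)[106 + √10933476] = 1706.2904

Kővári–Sós–Turán: let r_1, ..., r_106 be the row sums and z = Σ r_i the total number of 1s. Each pair of columns can share at most one row with both entries 1 (else a 2×2 all-ones block appears), so Σ_i C(r_i, 2) ≤ C(161, 2) = 12880. By convexity Σ_i C(r_i, 2) ≥ 106·C(z/106, 2) = z(z − 106)/(2·106), giving z² − 106z − 106·161·160 ≤ 0 and hence z ≤ (1/2)[106 + √(11236 + 4·2730560)] = (1/2)[106 + √10933476] ≈ (1/2)(106 + 3306.5807) = 1706.2904.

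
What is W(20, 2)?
W(20, 2) = 20 + 1 = 21

A 2-term AP is any pair of integers, so a monochromatic 2-AP exists iff some colour is used at least twice. With 20 colours, the colouring i ↦ i on {1, ..., 20} uses each colour once, avoiding any monochromatic pair, so W(20, 2) > 20. For {1, ..., 21}, pigeonhole forces two integers of the same colour, which form a monochromatic 2-AP. Hence W(20, 2) = 21.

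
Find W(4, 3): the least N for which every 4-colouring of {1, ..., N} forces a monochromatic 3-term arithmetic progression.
W(4, 3) = 76

This is a classical value, W(4, 3) = 76, established by combining an explicit 4-colouring of {1, ..., 75} with no monochromatic 3-AP (giving the lower bound W(4, 3) > 75) and a finite case analysis / exhaustive computer search showing every 4-colouring of {1, ..., 76} has such an AP.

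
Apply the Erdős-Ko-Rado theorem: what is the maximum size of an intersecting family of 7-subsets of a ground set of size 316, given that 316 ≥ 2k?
max |F| = C(315, 6) = 1293387680130

The Erdős-Ko-Rado theorem states: for n ≥ 2k, an intersecting family of k-subsets of an n-element set has size at most C(n − 1, k − 1), with equality for 'star' families {A ⊆ [n] : |A| = k, i ∈ A} (fix an element i). For n = 316, k = 7: C(315, 6) = 1293387680130.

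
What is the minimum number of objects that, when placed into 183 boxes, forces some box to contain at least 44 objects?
n = (44 − 1)·183 + 1 = 7870

By the generalised pigeonhole principle, to guarantee some box contains ≥ r objects we need more than (r − 1) · k objects total. Threshold: n = (r − 1) · k + 1. With r = 44 and k = 183: n = 43 · 183 + 1 = 7869 + 1 = 7870. For n = 7869 = 43 · 183, we can put exactly 43 objects in every box, avoiding 44 in any single one — so 7870 is tight.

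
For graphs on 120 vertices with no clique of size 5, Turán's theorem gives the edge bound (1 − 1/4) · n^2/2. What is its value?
Turán density bound = (3/4) · 120^2/2 = 5400

Turán's theorem: ex(n, K_{r+1}) is achieved by the complete r-partite Turán graph T(n, r) with parts as balanced as possible, and is at most (1 − 1/r) · n^2/2. For r = 4, n = 120: the density bound is (3/4) · 14400/2 = 5400. Since 4 ∣ 120, the Turán graph T(120, 4) has parts of equal size 30, and its edge count e(T(120, 4)) = 5400 attains the density bound exactly.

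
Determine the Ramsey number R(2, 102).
R(2, 102) = 102

R(2, k) = k for all k ≥ 2: in a 2-colouring of K_k, either some edge is red (a red K_2) or all edges are blue (a blue K_k). And K_{101} coloured all-blue has no blue K_102, so R(2, 102) > 101. Hence R(2, 102) = 102.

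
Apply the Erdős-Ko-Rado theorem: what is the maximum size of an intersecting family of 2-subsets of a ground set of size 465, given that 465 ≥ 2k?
max |F| = C(464, 1) = 464

Erdős-Ko-Rado (1961): when n ≥ 2k, max |F| = C(n−1, k−1). The bound is attained by the star {A : i ∈ A} for any fixed i ∈ [n]. Here C(465−1, 2−1) = C(464, 1) = 464.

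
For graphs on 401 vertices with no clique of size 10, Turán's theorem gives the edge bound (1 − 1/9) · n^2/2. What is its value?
Turán density bound = (8/9) · 401^2/2 = 643204/9 ≈ 71467.1111

Turán's theorem: ex(n, K_{r+1}) is achieved by the complete r-partite Turán graph T(n, r) with parts as balanced as possible, and is at most (1 − 1/r) · n^2/2. For r = 9, n = 401: the density bound is (8/9) · 160801/2 = 643204/9 ≈ 71467.1111. The integer-valued extremum is e(T(401, 9)) = 71466, which is strictly less than the density bound 643204/9 since 9 ∤ 401 (the parts of T(401, 9) cannot all be equal).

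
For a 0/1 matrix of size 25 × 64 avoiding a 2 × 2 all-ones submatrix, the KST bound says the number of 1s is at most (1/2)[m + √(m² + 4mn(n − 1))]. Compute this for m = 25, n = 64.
z(25, 64; 2, 2) ≤ (1/2)[25 + √(25² + 4·25·64·63)] = (1/2)[25 + √403825] = 330.2361

Kővári–Sós–Turán: let r_1, ..., r_25 be the row sums and z = Σ r_i the total number of 1s. Each pair of columns can share at most one row with both entries 1 (else a 2×2 all-ones block appears), so Σ_i C(r_i, 2) ≤ C(64, 2) = 2016. By convexity Σ_i C(r_i, 2) ≥ 25·C(z/25, 2) = z(z − 25)/(2·25), giving z² − 25z − 25·64·63 ≤ 0 and hence z ≤ (1/2)[25 + √(625 + 4·100800)] = (1/2)[25 + √403825] ≈ (1/2)(25 + 635.4723) = 330.2361.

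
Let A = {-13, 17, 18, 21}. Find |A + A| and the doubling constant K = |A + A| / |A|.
K = |A + A| / |A| = 10/4 = 5/2

Enumerate A + A = {a + b : a, b ∈ A}. With |A| = 4, there are |A|^2 = 16 ordered sum pairs; collecting distinct values, A + A = {-26, 4, 5, 8, 34, 35, 36, 38, 39, 42}, so |A + A| = 10. Thus K = 10/4 = 5/2. For comparison, the minimum possible |A + A| over all 4-element sets is 2·4 − 1 = 7 (so min K = 7/4), attained only by arithmetic progressions.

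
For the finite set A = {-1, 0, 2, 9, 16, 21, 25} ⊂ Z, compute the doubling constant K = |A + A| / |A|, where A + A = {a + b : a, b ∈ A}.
K = |A + A| / |A| = 26/7

Enumerate A + A = {a + b : a, b ∈ A}. With |A| = 7, there are |A|^2 = 49 ordered sum pairs; collecting distinct values, A + A = {-2, -1, 0, 1, 2, 4, 8, 9, 11, 15, 16, 18, 20, 21, 23, 24, 25, 27, 30, 32, 34, 37, 41, 42, 46, 50}, so |A + A| = 26. Thus K = 26/7. For comparison, the minimum possible |A + A| over all 7-element sets is 2·7 − 1 = 13 (so min K = 13/7), attained only by arithmetic progressions.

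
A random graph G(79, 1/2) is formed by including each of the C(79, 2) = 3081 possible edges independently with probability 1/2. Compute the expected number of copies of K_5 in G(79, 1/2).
E[# K_5] = C(79, 5) · (1/2)^C(5, 2) = 22537515 / 2^10 ≈ 22009.291992

For each 5-subset S of vertices (there are C(79, 5) = 22537515 such S), let X_S = 1 if S induces a K_5 (all C(5, 2) = 10 edges present). Then P(X_S = 1) = (1/2)^10 = 1/1024. By linearity of expectation, E[# K_5] = C(79, 5) · (1/2)^10 = 22537515 / 1024 ≈ 22009.291992.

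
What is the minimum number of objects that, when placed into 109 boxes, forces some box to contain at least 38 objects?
n = (38 − 1)·109 + 1 = 4034

By the generalised pigeonhole principle, to guarantee some box contains ≥ r objects we need more than (r − 1) · k objects total. Threshold: n = (r − 1) · k + 1. With r = 38 and k = 109: n = 37 · 109 + 1 = 4033 + 1 = 4034. For n = 4033 = 37 · 109, we can put exactly 37 objects in every box, avoiding 38 in any single one — so 4034 is tight.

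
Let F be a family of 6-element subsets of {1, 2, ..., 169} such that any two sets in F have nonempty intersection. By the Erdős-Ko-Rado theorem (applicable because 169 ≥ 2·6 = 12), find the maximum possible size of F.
max |F| = C(168, 5) = 1050220248

The Erdős-Ko-Rado theorem states: for n ≥ 2k, an intersecting family of k-subsets of an n-element set has size at most C(n − 1, k − 1), with equality for 'star' families {A ⊆ [n] : |A| = k, i ∈ A} (fix an element i). For n = 169, k = 6: C(168, 5) = 1050220248.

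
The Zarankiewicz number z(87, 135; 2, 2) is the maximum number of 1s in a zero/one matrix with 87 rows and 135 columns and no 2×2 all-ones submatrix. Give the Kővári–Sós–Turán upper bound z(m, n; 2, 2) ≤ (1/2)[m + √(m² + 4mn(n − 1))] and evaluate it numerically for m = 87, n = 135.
z(87, 135; 2, 2) ≤ (1/2)[87 + √(87² + 4·87·135·134)] = (1/2)[87 + √6302889] = 1298.7778

Kővári–Sós–Turán: let r_1, ..., r_87 be the row sums and z = Σ r_i the total number of 1s. Each pair of columns can share at most one row with both entries 1 (else a 2×2 all-ones block appears), so Σ_i C(r_i, 2) ≤ C(135, 2) = 9045. By convexity Σ_i C(r_i, 2) ≥ 87·C(z/87, 2) = z(z − 87)/(2·87), giving z² − 87z − 87·135·134 ≤ 0 and hence z ≤ (1/2)[87 + √(7569 + 4·1573830)] = (1/2)[87 + √6302889] ≈ (1/2)(87 + 2510.5555) = 1298.7778.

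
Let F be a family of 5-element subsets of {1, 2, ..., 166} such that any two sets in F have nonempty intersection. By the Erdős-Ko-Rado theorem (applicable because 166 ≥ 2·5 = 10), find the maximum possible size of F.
max |F| = C(165, 4) = 29772765

Erdős-Ko-Rado (1961): when n ≥ 2k, max |F| = C(n−1, k−1). The bound is attained by the star {A : i ∈ A} for any fixed i ∈ [n]. Here C(166−1, 5−1) = C(165, 4) = 29772765.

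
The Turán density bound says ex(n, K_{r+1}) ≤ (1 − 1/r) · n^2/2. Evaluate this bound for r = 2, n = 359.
Turán density bound = (1/2) · 359^2/2 = 128881/4 ≈ 32220.25

Turán's theorem: ex(n, K_{r+1}) is achieved by the complete r-partite Turán graph T(n, r) with parts as balanced as possible, and is at most (1 − 1/r) · n^2/2. For r = 2, n = 359: the density bound is (1/2) · 128881/2 = 128881/4 ≈ 32220.25. The integer-valued extremum is e(T(359, 2)) = 32220, which is strictly less than the density bound 128881/4 since 2 ∤ 359 (the parts of T(359, 2) cannot all be equal).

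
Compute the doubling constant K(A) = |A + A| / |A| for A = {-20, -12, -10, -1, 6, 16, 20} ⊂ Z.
K = |A + A| / |A| = 27/7

Enumerate A + A = {a + b : a, b ∈ A}. With |A| = 7, there are |A|^2 = 49 ordered sum pairs; collecting distinct values, A + A = {-40, -32, -30, -24, -22, -21, -20, -14, -13, -11, -6, -4, -2, 0, 4, 5, 6, 8, 10, 12, 15, 19, 22, 26, 32, 36, 40}, so |A + A| = 27. Thus K = 27/7. For comparison, the minimum possible |A + A| over all 7-element sets is 2·7 − 1 = 13 (so min K = 13/7), attained only by arithmetic progressions.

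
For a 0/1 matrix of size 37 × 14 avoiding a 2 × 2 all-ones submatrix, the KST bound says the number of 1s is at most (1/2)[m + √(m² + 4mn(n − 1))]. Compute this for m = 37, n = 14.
z(37, 14; 2, 2) ≤ (1/2)[37 + √(37² + 4·37·14·13)] = (1/2)[37 + √28305] = 102.6204

Kővári–Sós–Turán: let r_1, ..., r_37 be the row sums and z = Σ r_i the total number of 1s. Each pair of columns can share at most one row with both entries 1 (else a 2×2 all-ones block appears), so Σ_i C(r_i, 2) ≤ C(14, 2) = 91. By convexity Σ_i C(r_i, 2) ≥ 37·C(z/37, 2) = z(z − 37)/(2·37), giving z² − 37z − 37·14·13 ≤ 0 and hence z ≤ (1/2)[37 + √(1369 + 4·6734)] = (1/2)[37 + √28305] ≈ (1/2)(37 + 168.2409) = 102.6204.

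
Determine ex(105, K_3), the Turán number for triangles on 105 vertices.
ex(105, K_3) = ⌊105^2/4⌋ = 2756

Mantel (1907): a triangle-free graph on n vertices has at most ⌊n^2/4⌋ edges, with equality for the complete bipartite graph K_{⌊n/2⌋, ⌈n/2⌉}. For n = 105: ⌊105^2/4⌋ = ⌊11025/4⌋ = 2756. The extremal graph is K_{52, 53}, which has 52·53 = 2756 edges.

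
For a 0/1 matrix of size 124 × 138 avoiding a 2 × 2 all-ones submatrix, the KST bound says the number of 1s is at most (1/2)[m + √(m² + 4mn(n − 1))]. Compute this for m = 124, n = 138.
z(124, 138; 2, 2) ≤ (1/2)[124 + √(124² + 4·124·138·137)] = (1/2)[124 + √9392752] = 1594.3798

Kővári–Sós–Turán: let r_1, ..., r_124 be the row sums and z = Σ r_i the total number of 1s. Each pair of columns can share at most one row with both entries 1 (else a 2×2 all-ones block appears), so Σ_i C(r_i, 2) ≤ C(138, 2) = 9453. By convexity Σ_i C(r_i, 2) ≥ 124·C(z/124, 2) = z(z − 124)/(2·124), giving z² − 124z − 124·138·137 ≤ 0 and hence z ≤ (1/2)[124 + √(15376 + 4·2344344)] = (1/2)[124 + √9392752] ≈ (1/2)(124 + 3064.7597) = 1594.3798.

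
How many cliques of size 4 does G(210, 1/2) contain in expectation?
E[# K_4] = C(210, 4) · (1/2)^C(4, 2) = 78738660 / 2^6 = 19684665/16 = 1230291.5625

For each 4-subset S of vertices (there are C(210, 4) = 78738660 such S), let X_S = 1 if S induces a K_4 (all C(4, 2) = 6 edges present). Then P(X_S = 1) = (1/2)^6 = 1/64. By linearity of expectation, E[# K_4] = C(210, 4) · (1/2)^6 = 78738660 / 64 = 19684665/16 = 1230291.5625.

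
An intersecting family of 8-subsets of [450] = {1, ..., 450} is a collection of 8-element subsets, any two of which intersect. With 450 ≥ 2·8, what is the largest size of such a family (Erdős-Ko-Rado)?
max |F| = C(449, 7) = 696438718511264

The Erdős-Ko-Rado theorem states: for n ≥ 2k, an intersecting family of k-subsets of an n-element set has size at most C(n − 1, k − 1), with equality for 'star' families {A ⊆ [n] : |A| = k, i ∈ A} (fix an element i). For n = 450, k = 8: C(449, 7) = 696438718511264.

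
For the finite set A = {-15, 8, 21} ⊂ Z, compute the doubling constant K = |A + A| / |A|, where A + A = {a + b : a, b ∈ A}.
K = |A + A| / |A| = 6/3 = 2

Enumerate A + A = {a + b : a, b ∈ A}. With |A| = 3, there are |A|^2 = 9 ordered sum pairs; collecting distinct values, A + A = {-30, -7, 6, 16, 29, 42}, so |A + A| = 6. Thus K = 6/3 = 2. For comparison, the minimum possible |A + A| over all 3-element sets is 2·3 − 1 = 5 (so min K = 5/3), attained only by arithmetic progressions.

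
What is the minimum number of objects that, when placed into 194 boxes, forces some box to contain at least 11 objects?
n = (11 − 1)·194 + 1 = 1941

By the generalised pigeonhole principle, to guarantee some box contains ≥ r objects we need more than (r − 1) · k objects total. Threshold: n = (r − 1) · k + 1. With r = 11 and k = 194: n = 10 · 194 + 1 = 1940 + 1 = 1941. For n = 1940 = 10 · 194, we can put exactly 10 objects in every box, avoiding 11 in any single one — so 1941 is tight.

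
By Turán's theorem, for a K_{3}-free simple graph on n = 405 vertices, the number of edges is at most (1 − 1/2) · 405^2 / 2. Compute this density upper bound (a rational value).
Turán density bound = (1/2) · 405^2/2 = 164025/4 ≈ 41006.25

Turán's theorem: ex(n, K_{r+1}) is achieved by the complete r-partite Turán graph T(n, r) with parts as balanced as possible, and is at most (1 − 1/r) · n^2/2. For r = 2, n = 405: the density bound is (1/2) · 164025/2 = 164025/4 ≈ 41006.25. The integer-valued extremum is e(T(405, 2)) = 41006, which is strictly less than the density bound 164025/4 since 2 ∤ 405 (the parts of T(405, 2) cannot all be equal).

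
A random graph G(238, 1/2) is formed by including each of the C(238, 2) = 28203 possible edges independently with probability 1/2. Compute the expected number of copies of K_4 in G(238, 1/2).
E[# K_4] = C(238, 4) · (1/2)^C(4, 2) = 130344865 / 2^6 = 2036638.515625

For each 4-subset S of vertices (there are C(238, 4) = 130344865 such S), let X_S = 1 if S induces a K_4 (all C(4, 2) = 6 edges present). Then P(X_S = 1) = (1/2)^6 = 1/64. By linearity of expectation, E[# K_4] = C(238, 4) · (1/2)^6 = 130344865 / 64 = 2036638.515625.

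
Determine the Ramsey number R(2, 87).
R(2, 87) = 87

R(2, k) = k for all k ≥ 2: in a 2-colouring of K_k, either some edge is red (a red K_2) or all edges are blue (a blue K_k). And K_{86} coloured all-blue has no blue K_87, so R(2, 87) > 86. Hence R(2, 87) = 87.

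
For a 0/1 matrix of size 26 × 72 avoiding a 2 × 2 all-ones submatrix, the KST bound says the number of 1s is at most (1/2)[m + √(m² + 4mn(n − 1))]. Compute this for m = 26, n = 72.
z(26, 72; 2, 2) ≤ (1/2)[26 + √(26² + 4·26·72·71)] = (1/2)[26 + √532324] = 377.8027

Kővári–Sós–Turán: let r_1, ..., r_26 be the row sums and z = Σ r_i the total number of 1s. Each pair of columns can share at most one row with both entries 1 (else a 2×2 all-ones block appears), so Σ_i C(r_i, 2) ≤ C(72, 2) = 2556. By convexity Σ_i C(r_i, 2) ≥ 26·C(z/26, 2) = z(z − 26)/(2·26), giving z² − 26z − 26·72·71 ≤ 0 and hence z ≤ (1/2)[26 + √(676 + 4·132912)] = (1/2)[26 + √532324] ≈ (1/2)(26 + 729.6054) = 377.8027.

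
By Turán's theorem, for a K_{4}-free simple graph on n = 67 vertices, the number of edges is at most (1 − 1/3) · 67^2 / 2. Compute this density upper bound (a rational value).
Turán density bound = (2/3) · 67^2/2 = 4489/3 ≈ 1496.3333

Turán's theorem: ex(n, K_{r+1}) is achieved by the complete r-partite Turán graph T(n, r) with parts as balanced as possible, and is at most (1 − 1/r) · n^2/2. For r = 3, n = 67: the density bound is (2/3) · 4489/2 = 4489/3 ≈ 1496.3333. The integer-valued extremum is e(T(67, 3)) = 1496, which is strictly less than the density bound 4489/3 since 3 ∤ 67 (the parts of T(67, 3) cannot all be equal).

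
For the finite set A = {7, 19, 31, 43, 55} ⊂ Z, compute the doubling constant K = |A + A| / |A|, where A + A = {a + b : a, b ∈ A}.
K = |A + A| / |A| = 9/5

Enumerate A + A = {a + b : a, b ∈ A}. With |A| = 5, there are |A|^2 = 25 ordered sum pairs; collecting distinct values, A + A = {14, 26, 38, 50, 62, 74, 86, 98, 110}, so |A + A| = 9. Thus K = 9/5. Here |A + A| = 2|A| − 1 = 9, the minimum possible — so K = 9/5 is minimal, which holds iff A is an arithmetic progression.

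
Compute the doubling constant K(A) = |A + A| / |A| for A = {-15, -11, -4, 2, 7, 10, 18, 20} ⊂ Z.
K = |A + A| / |A| = 31/8

Enumerate A + A = {a + b : a, b ∈ A}. With |A| = 8, there are |A|^2 = 64 ordered sum pairs; collecting distinct values, A + A = {-30, -26, -22, -19, -15, -13, -9, -8, -5, -4, -2, -1, 3, 4, 5, 6, 7, 9, 12, 14, 16, 17, 20, 22, 25, 27, 28, 30, 36, 38, 40}, so |A + A| = 31. Thus K = 31/8. For comparison, the minimum possible |A + A| over all 8-element sets is 2·8 − 1 = 15 (so min K = 15/8), attained only by arithmetic progressions.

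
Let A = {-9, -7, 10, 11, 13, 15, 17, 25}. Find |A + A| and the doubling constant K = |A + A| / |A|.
K = |A + A| / |A| = 30/8 = 15/4

Enumerate A + A = {a + b : a, b ∈ A}. With |A| = 8, there are |A|^2 = 64 ordered sum pairs; collecting distinct values, A + A = {-18, -16, -14, 1, 2, 3, 4, 6, 8, 10, 16, 18, 20, 21, 22, 23, 24, 25, 26, 27, 28, 30, 32, 34, 35, 36, 38, 40, 42, 50}, so |A + A| = 30. Thus K = 30/8 = 15/4. For comparison, the minimum possible |A + A| over all 8-element sets is 2·8 − 1 = 15 (so min K = 15/8), attained only by arithmetic progressions.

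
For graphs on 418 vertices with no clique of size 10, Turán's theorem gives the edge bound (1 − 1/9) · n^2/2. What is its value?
Turán density bound = (8/9) · 418^2/2 = 698896/9 ≈ 77655.1111

Turán's theorem: ex(n, K_{r+1}) is achieved by the complete r-partite Turán graph T(n, r) with parts as balanced as possible, and is at most (1 − 1/r) · n^2/2. For r = 9, n = 418: the density bound is (8/9) · 174724/2 = 698896/9 ≈ 77655.1111. The integer-valued extremum is e(T(418, 9)) = 77654, which is strictly less than the density bound 698896/9 since 9 ∤ 418 (the parts of T(418, 9) cannot all be equal).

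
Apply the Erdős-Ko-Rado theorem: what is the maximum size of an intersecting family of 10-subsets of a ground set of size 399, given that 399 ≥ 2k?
max |F| = C(398, 9) = 630404103071432690

Erdős-Ko-Rado (1961): when n ≥ 2k, max |F| = C(n−1, k−1). The bound is attained by the star {A : i ∈ A} for any fixed i ∈ [n]. Here C(399−1, 10−1) = C(398, 9) = 630404103071432690.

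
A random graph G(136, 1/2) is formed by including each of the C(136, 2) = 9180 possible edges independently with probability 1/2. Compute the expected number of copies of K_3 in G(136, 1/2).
E[# K_3] = C(136, 3) · (1/2)^C(3, 2) = 410040 / 2^3 = 51255

For each 3-subset S of vertices (there are C(136, 3) = 410040 such S), let X_S = 1 if S induces a K_3 (all C(3, 2) = 3 edges present). Then P(X_S = 1) = (1/2)^3 = 1/8. By linearity of expectation, E[# K_3] = C(136, 3) · (1/2)^3 = 410040 / 8 = 51255.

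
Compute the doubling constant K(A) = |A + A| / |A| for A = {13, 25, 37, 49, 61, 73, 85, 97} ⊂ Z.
K = |A + A| / |A| = 15/8

Enumerate A + A = {a + b : a, b ∈ A}. With |A| = 8, there are |A|^2 = 64 ordered sum pairs; collecting distinct values, A + A = {26, 38, 50, 62, 74, 86, 98, 110, 122, 134, 146, 158, 170, 182, 194}, so |A + A| = 15. Thus K = 15/8. Here |A + A| = 2|A| − 1 = 15, the minimum possible — so K = 15/8 is minimal, which holds iff A is an arithmetic progression.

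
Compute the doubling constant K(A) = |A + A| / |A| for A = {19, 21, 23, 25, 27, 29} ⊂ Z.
K = |A + A| / |A| = 11/6

Enumerate A + A = {a + b : a, b ∈ A}. With |A| = 6, there are |A|^2 = 36 ordered sum pairs; collecting distinct values, A + A = {38, 40, 42, 44, 46, 48, 50, 52, 54, 56, 58}, so |A + A| = 11. Thus K = 11/6. Here |A + A| = 2|A| − 1 = 11, the minimum possible — so K = 11/6 is minimal, which holds iff A is an arithmetic progression.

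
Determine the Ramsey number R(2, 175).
R(2, 175) = 175

R(2, k) = k for all k ≥ 2: in a 2-colouring of K_k, either some edge is red (a red K_2) or all edges are blue (a blue K_k). And K_{174} coloured all-blue has no blue K_175, so R(2, 175) > 174. Hence R(2, 175) = 175.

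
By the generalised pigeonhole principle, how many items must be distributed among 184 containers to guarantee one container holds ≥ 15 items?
n = (15 − 1)·184 + 1 = 2577

By the generalised pigeonhole principle, to guarantee some box contains ≥ r objects we need more than (r − 1) · k objects total. Threshold: n = (r − 1) · k + 1. With r = 15 and k = 184: n = 14 · 184 + 1 = 2576 + 1 = 2577. For n = 2576 = 14 · 184, we can put exactly 14 objects in every box, avoiding 15 in any single one — so 2577 is tight.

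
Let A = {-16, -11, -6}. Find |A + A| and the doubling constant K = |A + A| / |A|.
K = |A + A| / |A| = 5/3

Enumerate A + A = {a + b : a, b ∈ A}. With |A| = 3, there are |A|^2 = 9 ordered sum pairs; collecting distinct values, A + A = {-32, -27, -22, -17, -12}, so |A + A| = 5. Thus K = 5/3. Here |A + A| = 2|A| − 1 = 5, the minimum possible — so K = 5/3 is minimal, which holds iff A is an arithmetic progression.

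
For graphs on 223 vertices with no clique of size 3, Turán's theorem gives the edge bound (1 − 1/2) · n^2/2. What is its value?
Turán density bound = (1/2) · 223^2/2 = 49729/4 ≈ 12432.25

Turán's theorem: ex(n, K_{r+1}) is achieved by the complete r-partite Turán graph T(n, r) with parts as balanced as possible, and is at most (1 − 1/r) · n^2/2. For r = 2, n = 223: the density bound is (1/2) · 49729/2 = 49729/4 ≈ 12432.25. The integer-valued extremum is e(T(223, 2)) = 12432, which is strictly less than the density bound 49729/4 since 2 ∤ 223 (the parts of T(223, 2) cannot all be equal).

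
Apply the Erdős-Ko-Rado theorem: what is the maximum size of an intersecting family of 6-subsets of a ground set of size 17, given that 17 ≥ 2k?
max |F| = C(16, 5) = 4368

Erdős-Ko-Rado (1961): when n ≥ 2k, max |F| = C(n−1, k−1). The bound is attained by the star {A : i ∈ A} for any fixed i ∈ [n]. Here C(17−1, 6−1) = C(16, 5) = 4368.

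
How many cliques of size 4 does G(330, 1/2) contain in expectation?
E[# K_4] = C(330, 4) · (1/2)^C(4, 2) = 485199330 / 2^6 = 242599665/32 = 7581239.53125

For each 4-subset S of vertices (there are C(330, 4) = 485199330 such S), let X_S = 1 if S induces a K_4 (all C(4, 2) = 6 edges present). Then P(X_S = 1) = (1/2)^6 = 1/64. By linearity of expectation, E[# K_4] = C(330, 4) · (1/2)^6 = 485199330 / 64 = 242599665/32 = 7581239.53125.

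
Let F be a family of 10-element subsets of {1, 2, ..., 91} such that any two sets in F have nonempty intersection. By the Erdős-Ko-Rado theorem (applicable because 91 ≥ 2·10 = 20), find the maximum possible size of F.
max |F| = C(90, 9) = 706252528630

Erdős-Ko-Rado (1961): when n ≥ 2k, max |F| = C(n−1, k−1). The bound is attained by the star {A : i ∈ A} for any fixed i ∈ [n]. Here C(91−1, 10−1) = C(90, 9) = 706252528630.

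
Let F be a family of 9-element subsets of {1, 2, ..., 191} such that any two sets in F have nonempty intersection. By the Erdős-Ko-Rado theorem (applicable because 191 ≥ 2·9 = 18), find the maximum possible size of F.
max |F| = C(190, 8) = 36278383117185

The Erdős-Ko-Rado theorem states: for n ≥ 2k, an intersecting family of k-subsets of an n-element set has size at most C(n − 1, k − 1), with equality for 'star' families {A ⊆ [n] : |A| = k, i ∈ A} (fix an element i). For n = 191, k = 9: C(190, 8) = 36278383117185.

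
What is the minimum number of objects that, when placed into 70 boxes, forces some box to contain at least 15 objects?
n = (15 − 1)·70 + 1 = 981

By the generalised pigeonhole principle, to guarantee some box contains ≥ r objects we need more than (r − 1) · k objects total. Threshold: n = (r − 1) · k + 1. With r = 15 and k = 70: n = 14 · 70 + 1 = 980 + 1 = 981. For n = 980 = 14 · 70, we can put exactly 14 objects in every box, avoiding 15 in any single one — so 981 is tight.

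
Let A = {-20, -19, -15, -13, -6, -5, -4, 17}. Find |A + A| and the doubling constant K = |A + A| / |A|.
K = |A + A| / |A| = 31/8

Enumerate A + A = {a + b : a, b ∈ A}. With |A| = 8, there are |A|^2 = 64 ordered sum pairs; collecting distinct values, A + A = {-40, -39, -38, -35, -34, -33, -32, -30, -28, -26, -25, -24, -23, -21, -20, -19, -18, -17, -12, -11, -10, -9, -8, -3, -2, 2, 4, 11, 12, 13, 34}, so |A + A| = 31. Thus K = 31/8. For comparison, the minimum possible |A + A| over all 8-element sets is 2·8 − 1 = 15 (so min K = 15/8), attained only by arithmetic progressions.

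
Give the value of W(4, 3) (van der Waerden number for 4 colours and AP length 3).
W(4, 3) = 76

This is a classical value, W(4, 3) = 76, established by combining an explicit 4-colouring of {1, ..., 75} with no monochromatic 3-AP (giving the lower bound W(4, 3) > 75) and a finite case analysis / exhaustive computer search showing every 4-colouring of {1, ..., 76} has such an AP.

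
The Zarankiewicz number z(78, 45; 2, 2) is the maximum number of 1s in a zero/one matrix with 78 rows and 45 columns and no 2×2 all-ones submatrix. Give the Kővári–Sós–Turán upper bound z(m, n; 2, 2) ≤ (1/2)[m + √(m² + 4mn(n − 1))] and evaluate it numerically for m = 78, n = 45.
z(78, 45; 2, 2) ≤ (1/2)[78 + √(78² + 4·78·45·44)] = (1/2)[78 + √623844] = 433.919

Kővári–Sós–Turán: let r_1, ..., r_78 be the row sums and z = Σ r_i the total number of 1s. Each pair of columns can share at most one row with both entries 1 (else a 2×2 all-ones block appears), so Σ_i C(r_i, 2) ≤ C(45, 2) = 990. By convexity Σ_i C(r_i, 2) ≥ 78·C(z/78, 2) = z(z − 78)/(2·78), giving z² − 78z − 78·45·44 ≤ 0 and hence z ≤ (1/2)[78 + √(6084 + 4·154440)] = (1/2)[78 + √623844] ≈ (1/2)(78 + 789.838) = 433.919.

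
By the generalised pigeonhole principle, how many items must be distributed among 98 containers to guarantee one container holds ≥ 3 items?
n = (3 − 1)·98 + 1 = 197

By the generalised pigeonhole principle, to guarantee some box contains ≥ r objects we need more than (r − 1) · k objects total. Threshold: n = (r − 1) · k + 1. With r = 3 and k = 98: n = 2 · 98 + 1 = 196 + 1 = 197. For n = 196 = 2 · 98, we can put exactly 2 objects in every box, avoiding 3 in any single one — so 197 is tight.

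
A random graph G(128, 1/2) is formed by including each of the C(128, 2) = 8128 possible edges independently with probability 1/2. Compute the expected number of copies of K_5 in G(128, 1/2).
E[# K_5] = C(128, 5) · (1/2)^C(5, 2) = 264566400 / 2^10 = 2066925/8 = 258365.625

For each 5-subset S of vertices (there are C(128, 5) = 264566400 such S), let X_S = 1 if S induces a K_5 (all C(5, 2) = 10 edges present). Then P(X_S = 1) = (1/2)^10 = 1/1024. By linearity of expectation, E[# K_5] = C(128, 5) · (1/2)^10 = 264566400 / 1024 = 2066925/8 = 258365.625.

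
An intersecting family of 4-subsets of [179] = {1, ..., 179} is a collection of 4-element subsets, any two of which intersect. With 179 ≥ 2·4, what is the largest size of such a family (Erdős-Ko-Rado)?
max |F| = C(178, 3) = 924176

The Erdős-Ko-Rado theorem states: for n ≥ 2k, an intersecting family of k-subsets of an n-element set has size at most C(n − 1, k − 1), with equality for 'star' families {A ⊆ [n] : |A| = k, i ∈ A} (fix an element i). For n = 179, k = 4: C(178, 3) = 924176.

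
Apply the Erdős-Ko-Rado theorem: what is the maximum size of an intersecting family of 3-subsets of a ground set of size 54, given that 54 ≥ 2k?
max |F| = C(53, 2) = 1378

Erdős-Ko-Rado (1961): when n ≥ 2k, max |F| = C(n−1, k−1). The bound is attained by the star {A : i ∈ A} for any fixed i ∈ [n]. Here C(54−1, 3−1) = C(53, 2) = 1378.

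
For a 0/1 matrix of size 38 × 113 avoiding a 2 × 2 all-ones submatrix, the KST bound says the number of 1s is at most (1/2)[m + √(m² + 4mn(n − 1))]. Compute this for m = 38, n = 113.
z(38, 113; 2, 2) ≤ (1/2)[38 + √(38² + 4·38·113·112)] = (1/2)[38 + √1925156] = 712.75

Kővári–Sós–Turán: let r_1, ..., r_38 be the row sums and z = Σ r_i the total number of 1s. Each pair of columns can share at most one row with both entries 1 (else a 2×2 all-ones block appears), so Σ_i C(r_i, 2) ≤ C(113, 2) = 6328. By convexity Σ_i C(r_i, 2) ≥ 38·C(z/38, 2) = z(z − 38)/(2·38), giving z² − 38z − 38·113·112 ≤ 0 and hence z ≤ (1/2)[38 + √(1444 + 4·480928)] = (1/2)[38 + √1925156] ≈ (1/2)(38 + 1387.4999) = 712.75.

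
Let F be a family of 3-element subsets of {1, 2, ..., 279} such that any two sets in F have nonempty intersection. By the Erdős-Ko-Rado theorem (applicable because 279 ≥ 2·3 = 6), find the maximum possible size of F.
max |F| = C(278, 2) = 38503

Erdős-Ko-Rado (1961): when n ≥ 2k, max |F| = C(n−1, k−1). The bound is attained by the star {A : i ∈ A} for any fixed i ∈ [n]. Here C(279−1, 3−1) = C(278, 2) = 38503.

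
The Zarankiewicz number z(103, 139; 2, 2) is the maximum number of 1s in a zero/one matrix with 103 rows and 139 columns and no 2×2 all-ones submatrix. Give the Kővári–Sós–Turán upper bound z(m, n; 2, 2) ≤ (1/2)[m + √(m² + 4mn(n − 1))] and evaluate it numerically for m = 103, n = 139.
z(103, 139; 2, 2) ≤ (1/2)[103 + √(103² + 4·103·139·138)] = (1/2)[103 + √7913593] = 1458.0555

Kővári–Sós–Turán: let r_1, ..., r_103 be the row sums and z = Σ r_i the total number of 1s. Each pair of columns can share at most one row with both entries 1 (else a 2×2 all-ones block appears), so Σ_i C(r_i, 2) ≤ C(139, 2) = 9591. By convexity Σ_i C(r_i, 2) ≥ 103·C(z/103, 2) = z(z − 103)/(2·103), giving z² − 103z − 103·139·138 ≤ 0 and hence z ≤ (1/2)[103 + √(10609 + 4·1975746)] = (1/2)[103 + √7913593] ≈ (1/2)(103 + 2813.1109) = 1458.0555.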